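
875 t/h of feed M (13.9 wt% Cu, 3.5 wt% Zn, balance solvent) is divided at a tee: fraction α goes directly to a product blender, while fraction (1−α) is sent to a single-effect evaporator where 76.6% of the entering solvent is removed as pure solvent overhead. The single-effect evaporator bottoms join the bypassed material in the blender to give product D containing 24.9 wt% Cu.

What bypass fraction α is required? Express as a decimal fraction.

0.302

All 875×0.139 = 121.63 t/h of Cu reaches D, so D = 121.63/0.249 = 488.45 t/h and vapour = 386.55 t/h.
The evaporator receives (1−α)·875 of feed at 0.826 solvent and removes 0.766 of that solvent:
0.766×0.826×(1−α)×875 = 386.55
(1−α) = 386.55/553.63 = 0.6982;  α = 0.3018.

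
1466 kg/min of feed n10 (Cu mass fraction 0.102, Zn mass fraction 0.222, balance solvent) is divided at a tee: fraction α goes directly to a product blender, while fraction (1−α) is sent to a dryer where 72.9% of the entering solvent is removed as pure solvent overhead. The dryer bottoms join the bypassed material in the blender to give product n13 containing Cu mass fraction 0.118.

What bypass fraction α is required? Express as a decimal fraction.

0.725

All 1466×0.102 = 149.53 kg/min of Cu reaches n13, so n13 = 149.53/0.118 = 1267.2 kg/min and vapour = 198.78 kg/min.
The evaporator receives (1−α)·1466 of feed at 0.676 solvent and removes 0.729 of that solvent:
0.729×0.676×(1−α)×1466 = 198.78
(1−α) = 198.78/722.45 = 0.2751;  α = 0.7249.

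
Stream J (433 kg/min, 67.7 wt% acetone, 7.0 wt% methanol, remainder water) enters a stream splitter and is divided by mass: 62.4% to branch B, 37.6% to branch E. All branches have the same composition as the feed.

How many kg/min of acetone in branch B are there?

Branch B total = 0.624×433 = 270.19 kg/min.
acetone in B = 0.677×270.19 = 182.92 kg/min.

182.9 kg/min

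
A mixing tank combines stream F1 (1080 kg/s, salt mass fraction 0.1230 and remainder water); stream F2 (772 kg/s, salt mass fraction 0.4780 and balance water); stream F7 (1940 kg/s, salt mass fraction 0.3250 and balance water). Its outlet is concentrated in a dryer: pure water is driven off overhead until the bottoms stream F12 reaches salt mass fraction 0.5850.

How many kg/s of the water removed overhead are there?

1856 kg/s

salt entering = 1080×0.123 + 772×0.478 + 1940×0.325 = 1132.4 kg/s.
All salt reports to F12, so F12 = 1132.4/0.585 = 1935.7 kg/s.
Total feed = 3792 kg/s; overhead = 3792 − 1935.7 = 1856.3 kg/s.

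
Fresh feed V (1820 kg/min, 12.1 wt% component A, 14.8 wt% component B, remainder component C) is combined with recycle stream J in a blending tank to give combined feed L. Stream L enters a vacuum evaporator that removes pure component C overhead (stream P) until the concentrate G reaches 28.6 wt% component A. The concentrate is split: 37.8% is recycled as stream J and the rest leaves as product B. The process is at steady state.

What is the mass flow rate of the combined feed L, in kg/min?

2288 kg/min

Overall component A balance (none leaves overhead): component A in fresh feed = component A in product, i.e. 1820×0.121 = (1−0.378)·G·0.286.
G = 220.22/(0.286×0.622) = 1237.9 kg/min.
Recycle J = 0.378×1237.9 = 467.94 kg/min.
Combined feed L = 1820 + 467.94 = 2287.9 kg/min.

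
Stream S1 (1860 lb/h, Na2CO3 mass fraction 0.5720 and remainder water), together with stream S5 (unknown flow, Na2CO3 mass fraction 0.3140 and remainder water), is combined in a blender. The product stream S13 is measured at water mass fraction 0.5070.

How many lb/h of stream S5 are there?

Let S5 be the unknown flow. Total out = 1860 + S5.
water balance: 796.08 + 0.686·S5 = 0.507·(1860 + S5)
(0.686 − 0.507)·S5 = 0.507×1860 − 796.08 = 146.94
S5 = 146.94 / 0.179 = 820.89 lb/h

820.9 lb/h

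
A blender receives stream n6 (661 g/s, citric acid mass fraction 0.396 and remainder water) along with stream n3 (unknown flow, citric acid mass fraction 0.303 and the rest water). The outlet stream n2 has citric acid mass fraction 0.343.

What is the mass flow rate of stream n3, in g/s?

875.8 g/s

Let n3 be the unknown flow. Total out = 661 + n3.
citric acid balance: 261.76 + 0.303·n3 = 0.343·(661 + n3)
(0.303 − 0.343)·n3 = 0.343×661 − 261.76 = -35.033
n3 = -35.033 / -0.040 = 875.82 g/s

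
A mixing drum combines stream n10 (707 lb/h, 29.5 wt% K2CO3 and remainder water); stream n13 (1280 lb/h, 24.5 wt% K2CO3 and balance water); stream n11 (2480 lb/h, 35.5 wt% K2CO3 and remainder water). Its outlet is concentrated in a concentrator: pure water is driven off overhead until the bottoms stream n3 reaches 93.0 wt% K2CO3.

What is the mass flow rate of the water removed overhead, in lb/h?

K2CO3 entering = 707×0.295 + 1280×0.245 + 2480×0.355 = 1402.6 lb/h.
All K2CO3 reports to n3, so n3 = 1402.6/0.930 = 1508.1 lb/h.
Total feed = 4467 lb/h; overhead = 4467 − 1508.1 = 2958.9 lb/h.

2959 lb/h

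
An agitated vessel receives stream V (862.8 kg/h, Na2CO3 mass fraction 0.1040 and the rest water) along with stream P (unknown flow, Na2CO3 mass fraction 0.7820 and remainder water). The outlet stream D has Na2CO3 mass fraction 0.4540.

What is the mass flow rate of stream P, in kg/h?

Let P be the unknown flow. Total out = 862.8 + P.
Na2CO3 balance: 89.731 + 0.782·P = 0.454·(862.8 + P)
(0.782 − 0.454)·P = 0.454×862.8 − 89.731 = 301.98
P = 301.98 / 0.328 = 920.67 kg/h

920.7 kg/h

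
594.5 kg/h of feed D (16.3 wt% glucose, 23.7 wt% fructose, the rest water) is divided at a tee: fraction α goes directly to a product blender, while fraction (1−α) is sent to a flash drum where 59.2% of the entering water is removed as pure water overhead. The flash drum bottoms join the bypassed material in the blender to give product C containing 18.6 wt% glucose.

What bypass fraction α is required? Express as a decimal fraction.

All 594.5×0.163 = 96.904 kg/h of glucose reaches C, so C = 96.904/0.186 = 520.99 kg/h and vapour = 73.513 kg/h.
The evaporator receives (1−α)·594.5 of feed at 0.600 water and removes 0.592 of that water:
0.592×0.600×(1−α)×594.5 = 73.513
(1−α) = 73.513/211.17 = 0.3481;  α = 0.6519.

0.652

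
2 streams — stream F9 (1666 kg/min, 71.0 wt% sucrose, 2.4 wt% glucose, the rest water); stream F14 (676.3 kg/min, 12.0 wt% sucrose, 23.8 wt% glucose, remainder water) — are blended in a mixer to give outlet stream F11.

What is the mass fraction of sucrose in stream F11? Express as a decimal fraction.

Total flow out = 1666 + 676.3 = 2342.3 kg/min.
sucrose in = 1666×0.710 + 676.3×0.120 = 1264 kg/min.
sucrose mass fraction in F11 = 1264/2342.3 = 0.5396.

0.5396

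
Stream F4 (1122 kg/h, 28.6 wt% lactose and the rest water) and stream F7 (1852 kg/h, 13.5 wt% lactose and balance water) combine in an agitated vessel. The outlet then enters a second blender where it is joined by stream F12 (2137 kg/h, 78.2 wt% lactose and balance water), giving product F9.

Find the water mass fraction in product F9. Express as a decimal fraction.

Overall, product flow = 5111 kg/h.
water in = 1122×0.714 + 1852×0.865 + 2137×0.218 = 2869 kg/h.
water fraction in F9 = 0.561.

0.561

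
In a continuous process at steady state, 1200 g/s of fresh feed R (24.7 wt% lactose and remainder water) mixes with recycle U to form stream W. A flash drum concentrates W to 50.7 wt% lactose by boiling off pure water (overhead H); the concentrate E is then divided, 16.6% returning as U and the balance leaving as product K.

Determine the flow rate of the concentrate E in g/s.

Overall lactose balance (none leaves overhead): lactose in fresh feed = lactose in product, i.e. 1200×0.247 = (1−0.166)·E·0.507.
E = 296.4/(0.507×0.834) = 700.98 g/s.

701 g/s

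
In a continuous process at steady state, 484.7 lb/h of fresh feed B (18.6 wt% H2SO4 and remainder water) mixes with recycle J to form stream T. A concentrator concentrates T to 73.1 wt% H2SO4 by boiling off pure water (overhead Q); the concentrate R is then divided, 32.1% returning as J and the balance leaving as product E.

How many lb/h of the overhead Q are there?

Overall H2SO4 balance (none leaves overhead): H2SO4 in fresh feed = H2SO4 in product, i.e. 484.7×0.186 = (1−0.321)·R·0.731.
R = 90.154/(0.731×0.679) = 181.63 lb/h.
Recycle J = 0.321×181.63 = 58.305 lb/h.
Combined feed T = 484.7 + 58.305 = 543 lb/h.
Overhead Q = T − R = 543 − 181.63 = 361.37 lb/h.

361.4 lb/h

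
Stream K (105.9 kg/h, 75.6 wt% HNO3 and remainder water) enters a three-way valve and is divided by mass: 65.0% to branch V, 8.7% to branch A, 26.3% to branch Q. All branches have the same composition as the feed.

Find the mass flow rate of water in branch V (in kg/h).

16.8 kg/h

Branch V total = 0.650×105.9 = 68.835 kg/h.
water in V = 0.244×68.835 = 16.796 kg/h.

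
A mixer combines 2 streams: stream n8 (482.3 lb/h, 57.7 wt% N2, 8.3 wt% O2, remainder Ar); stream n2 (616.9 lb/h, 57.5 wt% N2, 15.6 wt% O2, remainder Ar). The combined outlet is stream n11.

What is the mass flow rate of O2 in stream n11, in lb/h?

O2 out = O2 in = 482.3×0.083 + 616.9×0.156 = 136.27 lb/h.

136.3 lb/h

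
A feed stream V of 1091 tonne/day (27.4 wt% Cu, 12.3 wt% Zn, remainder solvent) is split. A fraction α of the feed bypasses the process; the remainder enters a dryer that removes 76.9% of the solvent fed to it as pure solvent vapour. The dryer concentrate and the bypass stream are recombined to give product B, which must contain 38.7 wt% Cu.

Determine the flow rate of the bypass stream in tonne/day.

404 tonne/day

All 1091×0.274 = 298.93 tonne/day of Cu reaches B, so B = 298.93/0.387 = 772.44 tonne/day and vapour = 318.56 tonne/day.
The evaporator receives (1−α)·1091 of feed at 0.603 solvent and removes 0.769 of that solvent:
0.769×0.603×(1−α)×1091 = 318.56
(1−α) = 318.56/505.9 = 0.6297;  α = 0.3703.
Bypass flow = 0.3703×1091 = 404.01 tonne/day.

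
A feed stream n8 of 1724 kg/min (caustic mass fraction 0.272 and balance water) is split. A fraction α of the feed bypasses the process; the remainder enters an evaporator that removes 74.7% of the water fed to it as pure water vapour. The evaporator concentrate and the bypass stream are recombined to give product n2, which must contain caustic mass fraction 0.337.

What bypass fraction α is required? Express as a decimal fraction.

0.645

All 1724×0.272 = 468.93 kg/min of caustic reaches n2, so n2 = 468.93/0.337 = 1391.5 kg/min and vapour = 332.52 kg/min.
The evaporator receives (1−α)·1724 of feed at 0.728 water and removes 0.747 of that water:
0.747×0.728×(1−α)×1724 = 332.52
(1−α) = 332.52/937.54 = 0.3547;  α = 0.6453.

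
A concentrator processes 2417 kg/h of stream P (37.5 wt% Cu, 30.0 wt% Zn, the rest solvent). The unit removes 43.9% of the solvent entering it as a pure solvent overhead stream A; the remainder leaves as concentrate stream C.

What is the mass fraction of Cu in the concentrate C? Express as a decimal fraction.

0.437

Cu is not removed: 2417×0.375 = 906.38 kg/h of Cu enters C.
solvent entering = 2417×0.325 = 785.52 kg/h; overhead removed = 0.439×785.52 = 344.85 kg/h.
Concentrate = 2417 − 344.85 = 2072.2 kg/h.
Mass fraction = 906.38/2072.2 = 0.437.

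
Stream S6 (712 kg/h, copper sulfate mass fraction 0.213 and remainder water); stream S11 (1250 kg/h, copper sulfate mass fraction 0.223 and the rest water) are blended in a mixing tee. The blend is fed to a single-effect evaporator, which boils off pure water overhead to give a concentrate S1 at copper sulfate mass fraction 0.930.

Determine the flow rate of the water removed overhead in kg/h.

1499 kg/h

copper sulfate entering = 712×0.213 + 1250×0.223 = 430.41 kg/h.
All copper sulfate reports to S1, so S1 = 430.41/0.930 = 462.8 kg/h.
Total feed = 1962 kg/h; overhead = 1962 − 462.8 = 1499.2 kg/h.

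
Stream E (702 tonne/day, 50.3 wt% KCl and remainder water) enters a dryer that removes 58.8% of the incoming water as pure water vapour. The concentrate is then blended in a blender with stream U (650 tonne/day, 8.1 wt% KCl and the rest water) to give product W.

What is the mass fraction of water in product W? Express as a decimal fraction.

0.6462

Vapour removed = 0.588×0.497×702 = 205.15 tonne/day; concentrate = 496.85 tonne/day.
water reaching the mixer = 143.74 (from concentrate) + 650×0.919 = 741.09 tonne/day.
Product flow = 496.85 + 650 = 1146.9 tonne/day; water fraction = 0.6462.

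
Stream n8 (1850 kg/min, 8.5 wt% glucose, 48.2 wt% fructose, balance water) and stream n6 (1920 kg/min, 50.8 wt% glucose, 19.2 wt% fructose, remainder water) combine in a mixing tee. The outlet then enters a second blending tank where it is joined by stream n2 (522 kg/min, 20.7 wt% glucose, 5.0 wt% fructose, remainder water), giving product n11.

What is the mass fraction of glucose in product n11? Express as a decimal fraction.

Overall, product flow = 4292 kg/min.
glucose in = 1850×0.085 + 1920×0.508 + 522×0.207 = 1240.7 kg/min.
glucose fraction in n11 = 0.289.

0.289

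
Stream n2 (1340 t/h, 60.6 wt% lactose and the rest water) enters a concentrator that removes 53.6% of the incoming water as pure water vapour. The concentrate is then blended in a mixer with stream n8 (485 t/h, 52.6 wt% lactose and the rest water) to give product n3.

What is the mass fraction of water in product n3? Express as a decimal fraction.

0.308

Vapour removed = 0.536×0.394×1340 = 282.99 t/h; concentrate = 1057 t/h.
water reaching the mixer = 244.97 (from concentrate) + 485×0.474 = 474.86 t/h.
Product flow = 1057 + 485 = 1542 t/h; water fraction = 0.308.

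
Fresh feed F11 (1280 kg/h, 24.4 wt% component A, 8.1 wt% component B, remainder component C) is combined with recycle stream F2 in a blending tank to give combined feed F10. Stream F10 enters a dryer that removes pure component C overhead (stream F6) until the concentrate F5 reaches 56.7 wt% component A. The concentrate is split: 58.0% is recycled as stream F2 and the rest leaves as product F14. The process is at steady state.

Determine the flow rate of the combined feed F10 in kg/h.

Overall component A balance (none leaves overhead): component A in fresh feed = component A in product, i.e. 1280×0.244 = (1−0.580)·F5·0.567.
F5 = 312.32/(0.567×0.420) = 1311.5 kg/h.
Recycle F2 = 0.580×1311.5 = 760.67 kg/h.
Combined feed F10 = 1280 + 760.67 = 2040.7 kg/h.

2041 kg/h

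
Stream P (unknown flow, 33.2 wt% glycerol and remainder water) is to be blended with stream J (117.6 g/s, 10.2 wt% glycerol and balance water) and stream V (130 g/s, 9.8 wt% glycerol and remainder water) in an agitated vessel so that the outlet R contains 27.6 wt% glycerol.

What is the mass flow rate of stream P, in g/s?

Let P be the unknown flow. Total out = 247.6 + P.
glycerol balance: 24.735 + 0.332·P = 0.276·(247.6 + P)
(0.332 − 0.276)·P = 0.276×247.6 − 24.735 = 43.602
P = 43.602 / 0.056 = 778.61 g/s

778.6 g/s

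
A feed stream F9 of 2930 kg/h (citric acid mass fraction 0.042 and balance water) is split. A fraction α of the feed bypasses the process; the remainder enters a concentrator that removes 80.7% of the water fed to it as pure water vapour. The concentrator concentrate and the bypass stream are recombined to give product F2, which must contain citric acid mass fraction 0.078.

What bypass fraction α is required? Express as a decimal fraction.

All 2930×0.042 = 123.06 kg/h of citric acid reaches F2, so F2 = 123.06/0.078 = 1577.7 kg/h and vapour = 1352.3 kg/h.
The evaporator receives (1−α)·2930 of feed at 0.958 water and removes 0.807 of that water:
0.807×0.958×(1−α)×2930 = 1352.3
(1−α) = 1352.3/2265.2 = 0.5970;  α = 0.4030.

0.403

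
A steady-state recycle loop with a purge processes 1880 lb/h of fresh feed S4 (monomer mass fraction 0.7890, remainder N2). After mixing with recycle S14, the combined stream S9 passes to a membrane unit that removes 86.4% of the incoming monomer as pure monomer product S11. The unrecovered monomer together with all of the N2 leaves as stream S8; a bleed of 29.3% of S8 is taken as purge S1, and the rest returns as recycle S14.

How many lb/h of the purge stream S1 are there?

N2 enters only via S4 and leaves only via the purge: 1880×0.211 = 0.293×(N2 in S8), and the membrane unit passes all N2, so N2 in S9 = N2 in S8 = 1353.9 lb/h.
monomer in S9: m_A = 1880×0.789 + (1−0.293)·(1−0.864)·m_A, so m_A = 1483.3/0.9038 = 1641.1 lb/h.
S8 = (1−0.864)×1641.1 + 1353.9 = 1577 lb/h.
Purge S1 = 0.293×1577 = 462.08 lb/h.

462.1 lb/h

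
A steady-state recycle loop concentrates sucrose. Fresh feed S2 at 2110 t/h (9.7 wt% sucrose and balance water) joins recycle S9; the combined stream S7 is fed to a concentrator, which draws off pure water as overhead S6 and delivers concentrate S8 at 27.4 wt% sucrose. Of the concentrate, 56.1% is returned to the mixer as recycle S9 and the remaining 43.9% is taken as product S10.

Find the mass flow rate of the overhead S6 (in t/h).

1363 t/h

Overall sucrose balance (none leaves overhead): sucrose in fresh feed = sucrose in product, i.e. 2110×0.097 = (1−0.561)·S8·0.274.
S8 = 204.67/(0.274×0.439) = 1701.5 t/h.
Recycle S9 = 0.561×1701.5 = 954.56 t/h.
Combined feed S7 = 2110 + 954.56 = 3064.6 t/h.
Overhead S6 = S7 − S8 = 3064.6 − 1701.5 = 1363 t/h.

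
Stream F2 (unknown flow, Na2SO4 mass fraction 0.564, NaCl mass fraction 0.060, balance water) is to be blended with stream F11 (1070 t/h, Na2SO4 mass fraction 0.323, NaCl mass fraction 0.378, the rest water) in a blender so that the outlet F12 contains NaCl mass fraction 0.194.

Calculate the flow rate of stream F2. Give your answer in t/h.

Let F2 be the unknown flow. Total out = 1070 + F2.
NaCl balance: 404.46 + 0.060·F2 = 0.194·(1070 + F2)
(0.060 − 0.194)·F2 = 0.194×1070 − 404.46 = -196.88
F2 = -196.88 / -0.134 = 1469.3 t/h

1469 t/h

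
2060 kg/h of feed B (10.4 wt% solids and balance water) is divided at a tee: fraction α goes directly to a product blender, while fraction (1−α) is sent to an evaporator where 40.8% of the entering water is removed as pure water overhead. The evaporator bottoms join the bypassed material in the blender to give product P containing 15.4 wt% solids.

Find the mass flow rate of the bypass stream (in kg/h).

230.4 kg/h

All 2060×0.104 = 214.24 kg/h of solids reaches P, so P = 214.24/0.154 = 1391.2 kg/h and vapour = 668.83 kg/h.
The evaporator receives (1−α)·2060 of feed at 0.896 water and removes 0.408 of that water:
0.408×0.896×(1−α)×2060 = 668.83
(1−α) = 668.83/753.07 = 0.8881;  α = 0.1119.
Bypass flow = 0.1119×2060 = 230.43 kg/h.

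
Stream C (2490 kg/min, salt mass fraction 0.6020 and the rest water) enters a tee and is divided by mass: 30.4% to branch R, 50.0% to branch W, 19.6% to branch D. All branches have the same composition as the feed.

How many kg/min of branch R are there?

757 kg/min

Branch R flow = 0.304×2490 = 756.96 kg/min.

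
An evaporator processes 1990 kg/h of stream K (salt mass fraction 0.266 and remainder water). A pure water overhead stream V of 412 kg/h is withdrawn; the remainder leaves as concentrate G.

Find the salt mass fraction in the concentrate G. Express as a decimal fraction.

salt is not removed: 1990×0.266 = 529.34 kg/h of salt enters G.
Concentrate = 1990 − 412 = 1578 kg/h.
Mass fraction = 529.34/1578 = 0.335.

0.335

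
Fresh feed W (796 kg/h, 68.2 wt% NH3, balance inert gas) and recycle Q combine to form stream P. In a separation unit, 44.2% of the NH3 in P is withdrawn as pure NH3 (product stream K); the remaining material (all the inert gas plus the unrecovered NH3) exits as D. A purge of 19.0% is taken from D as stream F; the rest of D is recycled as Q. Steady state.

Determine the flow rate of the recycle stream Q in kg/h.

1527 kg/h

inert gas enters only via W and leaves only via the purge: 796×0.318 = 0.190×(inert gas in D), and the separation unit passes all inert gas, so inert gas in P = inert gas in D = 1332.3 kg/h.
NH3 in P: m_A = 796×0.682 + (1−0.190)·(1−0.442)·m_A, so m_A = 542.87/0.5480 = 990.61 kg/h.
D = (1−0.442)×990.61 + 1332.3 = 1885 kg/h.
Recycle Q = (1−0.190)×1885 = 1526.9 kg/h.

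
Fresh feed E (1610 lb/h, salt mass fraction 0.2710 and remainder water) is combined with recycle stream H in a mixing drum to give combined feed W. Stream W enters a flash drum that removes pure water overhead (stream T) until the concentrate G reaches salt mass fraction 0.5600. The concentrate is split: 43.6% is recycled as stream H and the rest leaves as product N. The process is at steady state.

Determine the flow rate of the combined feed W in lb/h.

Overall salt balance (none leaves overhead): salt in fresh feed = salt in product, i.e. 1610×0.271 = (1−0.436)·G·0.560.
G = 436.31/(0.560×0.564) = 1381.4 lb/h.
Recycle H = 0.436×1381.4 = 602.3 lb/h.
Combined feed W = 1610 + 602.3 = 2212.3 lb/h.

2212 lb/h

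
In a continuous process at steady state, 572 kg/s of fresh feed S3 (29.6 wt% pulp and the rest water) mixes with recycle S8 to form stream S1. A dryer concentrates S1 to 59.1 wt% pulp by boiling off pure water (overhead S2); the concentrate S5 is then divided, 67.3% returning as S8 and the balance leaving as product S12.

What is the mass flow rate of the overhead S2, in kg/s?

285.5 kg/s

Overall pulp balance (none leaves overhead): pulp in fresh feed = pulp in product, i.e. 572×0.296 = (1−0.673)·S5·0.591.
S5 = 169.31/(0.591×0.327) = 876.1 kg/s.
Recycle S8 = 0.673×876.1 = 589.61 kg/s.
Combined feed S1 = 572 + 589.61 = 1161.6 kg/s.
Overhead S2 = S1 − S5 = 1161.6 − 876.1 = 285.52 kg/s.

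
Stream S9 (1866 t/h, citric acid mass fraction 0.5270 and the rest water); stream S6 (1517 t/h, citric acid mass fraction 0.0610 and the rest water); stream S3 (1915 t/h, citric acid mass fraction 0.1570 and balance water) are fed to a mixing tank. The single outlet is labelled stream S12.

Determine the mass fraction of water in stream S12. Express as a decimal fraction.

0.7402

Total flow out = 1866 + 1517 + 1915 = 5298 t/h.
water in = 1866×0.473 + 1517×0.939 + 1915×0.843 = 3921.4 t/h.
water mass fraction in S12 = 3921.4/5298 = 0.7402.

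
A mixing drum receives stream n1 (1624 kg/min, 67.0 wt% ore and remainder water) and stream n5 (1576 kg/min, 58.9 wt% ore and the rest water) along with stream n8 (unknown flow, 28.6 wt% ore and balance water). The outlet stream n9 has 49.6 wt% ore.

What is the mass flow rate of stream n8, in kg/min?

2044 kg/min

Let n8 be the unknown flow. Total out = 3200 + n8.
ore balance: 2016.3 + 0.286·n8 = 0.496·(3200 + n8)
(0.286 − 0.496)·n8 = 0.496×3200 − 2016.3 = -429.14
n8 = -429.14 / -0.210 = 2043.5 kg/min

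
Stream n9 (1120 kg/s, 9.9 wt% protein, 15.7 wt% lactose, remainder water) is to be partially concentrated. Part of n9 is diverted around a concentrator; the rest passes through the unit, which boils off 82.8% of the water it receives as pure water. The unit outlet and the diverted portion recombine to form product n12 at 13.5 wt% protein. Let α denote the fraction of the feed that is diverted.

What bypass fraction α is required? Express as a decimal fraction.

All 1120×0.099 = 110.88 kg/s of protein reaches n12, so n12 = 110.88/0.135 = 821.33 kg/s and vapour = 298.67 kg/s.
The evaporator receives (1−α)·1120 of feed at 0.744 water and removes 0.828 of that water:
0.828×0.744×(1−α)×1120 = 298.67
(1−α) = 298.67/689.96 = 0.4329;  α = 0.5671.

0.567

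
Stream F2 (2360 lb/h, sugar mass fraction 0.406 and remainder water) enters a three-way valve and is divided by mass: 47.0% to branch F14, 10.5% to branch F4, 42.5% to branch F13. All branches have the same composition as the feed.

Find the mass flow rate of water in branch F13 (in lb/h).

Branch F13 total = 0.425×2360 = 1003 lb/h.
water in F13 = 0.594×1003 = 595.78 lb/h.

595.8 lb/h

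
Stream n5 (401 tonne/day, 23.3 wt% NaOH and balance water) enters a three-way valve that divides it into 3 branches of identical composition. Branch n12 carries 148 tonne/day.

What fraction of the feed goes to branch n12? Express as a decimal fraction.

0.369

Fraction to n12 = 148/401 = 0.3691.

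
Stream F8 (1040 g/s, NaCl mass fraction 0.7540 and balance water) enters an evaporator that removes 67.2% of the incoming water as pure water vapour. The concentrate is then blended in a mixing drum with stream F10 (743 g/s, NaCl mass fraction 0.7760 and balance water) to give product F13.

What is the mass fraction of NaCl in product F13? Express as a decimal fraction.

0.8446

Vapour removed = 0.672×0.246×1040 = 171.92 g/s; concentrate = 868.08 g/s.
NaCl reaching the mixer = 784.16 (from concentrate) + 743×0.776 = 1360.7 g/s.
Product flow = 868.08 + 743 = 1611.1 g/s; NaCl fraction = 0.8446.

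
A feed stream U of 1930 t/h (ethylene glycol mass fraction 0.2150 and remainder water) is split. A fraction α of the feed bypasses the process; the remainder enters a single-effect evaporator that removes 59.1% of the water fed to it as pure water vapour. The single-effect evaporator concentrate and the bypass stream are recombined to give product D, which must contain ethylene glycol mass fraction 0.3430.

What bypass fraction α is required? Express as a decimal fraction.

0.196

All 1930×0.215 = 414.95 t/h of ethylene glycol reaches D, so D = 414.95/0.343 = 1209.8 t/h and vapour = 720.23 t/h.
The evaporator receives (1−α)·1930 of feed at 0.785 water and removes 0.591 of that water:
0.591×0.785×(1−α)×1930 = 720.23
(1−α) = 720.23/895.39 = 0.8044;  α = 0.1956.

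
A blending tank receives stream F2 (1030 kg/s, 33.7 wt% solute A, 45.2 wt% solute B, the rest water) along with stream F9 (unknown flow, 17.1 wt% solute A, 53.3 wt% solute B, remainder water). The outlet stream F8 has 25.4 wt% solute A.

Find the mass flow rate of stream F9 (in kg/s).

1030 kg/s

Let F9 be the unknown flow. Total out = 1030 + F9.
solute A balance: 347.11 + 0.171·F9 = 0.254·(1030 + F9)
(0.171 − 0.254)·F9 = 0.254×1030 − 347.11 = -85.49
F9 = -85.49 / -0.083 = 1030 kg/s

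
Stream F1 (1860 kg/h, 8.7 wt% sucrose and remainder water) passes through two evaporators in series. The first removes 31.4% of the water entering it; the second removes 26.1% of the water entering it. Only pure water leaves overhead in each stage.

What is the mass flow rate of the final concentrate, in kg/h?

water in feed = 1860×0.913 = 1698.2 kg/h.
After stage 1: water left = (1−0.314)×1698.2 = 1165; stream total = 1326.8 kg/h.
After stage 2: water left = (1−0.261)×1165 = 860.9; final concentrate = 1022.7 kg/h.

1023 kg/h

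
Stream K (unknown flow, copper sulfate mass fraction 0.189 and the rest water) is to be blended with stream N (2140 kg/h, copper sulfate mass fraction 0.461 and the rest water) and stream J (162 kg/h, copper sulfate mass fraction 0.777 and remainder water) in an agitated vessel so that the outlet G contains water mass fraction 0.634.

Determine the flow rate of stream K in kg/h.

Let K be the unknown flow. Total out = 2302 + K.
water balance: 1189.6 + 0.811·K = 0.634·(2302 + K)
(0.811 − 0.634)·K = 0.634×2302 − 1189.6 = 269.88
K = 269.88 / 0.177 = 1524.8 kg/h

1525 kg/h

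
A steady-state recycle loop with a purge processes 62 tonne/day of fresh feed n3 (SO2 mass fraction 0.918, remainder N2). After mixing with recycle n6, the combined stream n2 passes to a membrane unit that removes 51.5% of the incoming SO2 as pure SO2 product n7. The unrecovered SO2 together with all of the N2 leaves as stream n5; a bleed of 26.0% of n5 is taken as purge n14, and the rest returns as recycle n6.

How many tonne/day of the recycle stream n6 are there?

46.33 tonne/day

N2 enters only via n3 and leaves only via the purge: 62×0.082 = 0.260×(N2 in n5), and the membrane unit passes all N2, so N2 in n2 = N2 in n5 = 19.554 tonne/day.
SO2 in n2: m_A = 62×0.918 + (1−0.260)·(1−0.515)·m_A, so m_A = 56.916/0.6411 = 88.779 tonne/day.
n5 = (1−0.515)×88.779 + 19.554 = 62.611 tonne/day.
Recycle n6 = (1−0.260)×62.611 = 46.333 tonne/day.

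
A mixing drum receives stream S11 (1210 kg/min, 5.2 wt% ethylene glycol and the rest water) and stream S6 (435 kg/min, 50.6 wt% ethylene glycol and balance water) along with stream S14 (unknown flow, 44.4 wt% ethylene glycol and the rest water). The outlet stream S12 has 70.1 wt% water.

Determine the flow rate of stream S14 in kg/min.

1440 kg/min

Let S14 be the unknown flow. Total out = 1645 + S14.
water balance: 1362 + 0.556·S14 = 0.701·(1645 + S14)
(0.556 − 0.701)·S14 = 0.701×1645 − 1362 = -208.82
S14 = -208.82 / -0.145 = 1440.2 kg/min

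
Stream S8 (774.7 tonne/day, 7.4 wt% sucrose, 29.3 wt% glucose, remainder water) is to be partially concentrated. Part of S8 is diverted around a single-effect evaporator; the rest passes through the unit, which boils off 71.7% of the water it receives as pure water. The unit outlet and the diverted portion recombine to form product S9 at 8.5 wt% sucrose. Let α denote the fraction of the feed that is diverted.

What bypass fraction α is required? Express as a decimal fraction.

0.715

All 774.7×0.074 = 57.328 tonne/day of sucrose reaches S9, so S9 = 57.328/0.085 = 674.44 tonne/day and vapour = 100.26 tonne/day.
The evaporator receives (1−α)·774.7 of feed at 0.633 water and removes 0.717 of that water:
0.717×0.633×(1−α)×774.7 = 100.26
(1−α) = 100.26/351.61 = 0.2851;  α = 0.7149.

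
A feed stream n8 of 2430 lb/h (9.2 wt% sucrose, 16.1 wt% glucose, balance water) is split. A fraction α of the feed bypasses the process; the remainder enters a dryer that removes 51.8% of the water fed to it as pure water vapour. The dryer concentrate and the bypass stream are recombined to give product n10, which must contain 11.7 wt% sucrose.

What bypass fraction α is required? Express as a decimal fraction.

0.448

All 2430×0.092 = 223.56 lb/h of sucrose reaches n10, so n10 = 223.56/0.117 = 1910.8 lb/h and vapour = 519.23 lb/h.
The evaporator receives (1−α)·2430 of feed at 0.747 water and removes 0.518 of that water:
0.518×0.747×(1−α)×2430 = 519.23
(1−α) = 519.23/940.28 = 0.5522;  α = 0.4478.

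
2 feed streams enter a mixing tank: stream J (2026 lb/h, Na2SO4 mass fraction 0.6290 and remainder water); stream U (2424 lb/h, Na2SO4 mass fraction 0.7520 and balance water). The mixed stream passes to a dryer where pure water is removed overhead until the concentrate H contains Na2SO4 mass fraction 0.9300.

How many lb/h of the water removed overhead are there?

Na2SO4 entering = 2026×0.629 + 2424×0.752 = 3097.2 lb/h.
All Na2SO4 reports to H, so H = 3097.2/0.930 = 3330.3 lb/h.
Total feed = 4450 lb/h; overhead = 4450 − 3330.3 = 1119.7 lb/h.

1120 lb/h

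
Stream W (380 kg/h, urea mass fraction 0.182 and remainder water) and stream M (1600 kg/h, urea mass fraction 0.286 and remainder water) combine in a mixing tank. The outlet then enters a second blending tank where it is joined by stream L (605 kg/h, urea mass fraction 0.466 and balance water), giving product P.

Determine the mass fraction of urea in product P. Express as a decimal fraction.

Overall, product flow = 2585 kg/h.
urea in = 380×0.182 + 1600×0.286 + 605×0.466 = 808.69 kg/h.
urea fraction in P = 0.313.

0.313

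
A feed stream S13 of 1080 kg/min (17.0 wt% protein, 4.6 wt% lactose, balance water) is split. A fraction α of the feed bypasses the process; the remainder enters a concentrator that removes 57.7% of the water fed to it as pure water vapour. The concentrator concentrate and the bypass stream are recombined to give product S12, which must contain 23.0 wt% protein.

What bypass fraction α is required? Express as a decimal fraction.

All 1080×0.170 = 183.6 kg/min of protein reaches S12, so S12 = 183.6/0.230 = 798.26 kg/min and vapour = 281.74 kg/min.
The evaporator receives (1−α)·1080 of feed at 0.784 water and removes 0.577 of that water:
0.577×0.784×(1−α)×1080 = 281.74
(1−α) = 281.74/488.56 = 0.5767;  α = 0.4233.

0.423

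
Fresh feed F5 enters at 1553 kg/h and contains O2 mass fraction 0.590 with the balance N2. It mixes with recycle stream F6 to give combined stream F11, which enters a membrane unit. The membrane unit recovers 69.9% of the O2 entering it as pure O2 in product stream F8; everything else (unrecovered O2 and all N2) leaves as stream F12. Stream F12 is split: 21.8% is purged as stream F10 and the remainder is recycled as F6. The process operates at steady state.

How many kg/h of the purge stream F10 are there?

N2 enters only via F5 and leaves only via the purge: 1553×0.410 = 0.218×(N2 in F12), and the membrane unit passes all N2, so N2 in F11 = N2 in F12 = 2920.8 kg/h.
O2 in F11: m_A = 1553×0.590 + (1−0.218)·(1−0.699)·m_A, so m_A = 916.27/0.7646 = 1198.3 kg/h.
F12 = (1−0.699)×1198.3 + 2920.8 = 3281.5 kg/h.
Purge F10 = 0.218×3281.5 = 715.36 kg/h.

715.4 kg/h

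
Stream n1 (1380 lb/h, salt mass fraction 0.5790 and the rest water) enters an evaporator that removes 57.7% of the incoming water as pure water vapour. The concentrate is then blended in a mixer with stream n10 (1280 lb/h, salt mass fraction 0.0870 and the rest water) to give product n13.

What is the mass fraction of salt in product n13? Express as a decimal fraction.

0.3916

Vapour removed = 0.577×0.421×1380 = 335.23 lb/h; concentrate = 1044.8 lb/h.
salt reaching the mixer = 799.02 (from concentrate) + 1280×0.087 = 910.38 lb/h.
Product flow = 1044.8 + 1280 = 2324.8 lb/h; salt fraction = 0.3916.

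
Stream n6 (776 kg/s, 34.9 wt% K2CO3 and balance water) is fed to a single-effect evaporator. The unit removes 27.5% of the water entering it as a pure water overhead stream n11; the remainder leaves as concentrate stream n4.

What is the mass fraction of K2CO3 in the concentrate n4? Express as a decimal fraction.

K2CO3 is not removed: 776×0.349 = 270.82 kg/s of K2CO3 enters n4.
water entering = 776×0.651 = 505.18 kg/s; overhead removed = 0.275×505.18 = 138.92 kg/s.
Concentrate = 776 − 138.92 = 637.08 kg/s.
Mass fraction = 270.82/637.08 = 0.4251.

0.4251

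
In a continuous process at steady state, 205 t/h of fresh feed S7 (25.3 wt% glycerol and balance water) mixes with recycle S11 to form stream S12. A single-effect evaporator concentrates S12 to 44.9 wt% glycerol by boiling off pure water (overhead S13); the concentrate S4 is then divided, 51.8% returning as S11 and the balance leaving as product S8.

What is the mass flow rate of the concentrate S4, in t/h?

239.7 t/h

Overall glycerol balance (none leaves overhead): glycerol in fresh feed = glycerol in product, i.e. 205×0.253 = (1−0.518)·S4·0.449.
S4 = 51.865/(0.449×0.482) = 239.65 t/h.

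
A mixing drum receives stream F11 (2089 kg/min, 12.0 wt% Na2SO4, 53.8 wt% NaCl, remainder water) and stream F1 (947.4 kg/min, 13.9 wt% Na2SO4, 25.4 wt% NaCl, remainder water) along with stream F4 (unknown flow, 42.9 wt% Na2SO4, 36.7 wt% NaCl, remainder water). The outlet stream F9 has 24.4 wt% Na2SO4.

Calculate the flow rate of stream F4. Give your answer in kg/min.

Let F4 be the unknown flow. Total out = 3036.4 + F4.
Na2SO4 balance: 382.37 + 0.429·F4 = 0.244·(3036.4 + F4)
(0.429 − 0.244)·F4 = 0.244×3036.4 − 382.37 = 358.51
F4 = 358.51 / 0.185 = 1937.9 kg/min

1938 kg/min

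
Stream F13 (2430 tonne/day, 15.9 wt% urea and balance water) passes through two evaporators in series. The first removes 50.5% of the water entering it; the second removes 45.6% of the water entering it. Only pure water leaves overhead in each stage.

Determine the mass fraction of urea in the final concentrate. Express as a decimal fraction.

water in feed = 2430×0.841 = 2043.6 tonne/day.
After stage 1: water left = (1−0.505)×2043.6 = 1011.6; stream total = 1398 tonne/day.
After stage 2: water left = (1−0.456)×1011.6 = 550.31; final concentrate = 936.68 tonne/day.
urea fraction = 386.37/936.68 = 0.412.

0.412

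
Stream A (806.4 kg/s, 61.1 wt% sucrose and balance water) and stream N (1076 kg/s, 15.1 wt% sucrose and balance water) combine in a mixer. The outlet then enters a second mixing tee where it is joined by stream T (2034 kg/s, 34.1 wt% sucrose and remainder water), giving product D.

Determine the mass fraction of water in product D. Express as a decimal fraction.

Overall, product flow = 3916.4 kg/s.
water in = 806.4×0.389 + 1076×0.849 + 2034×0.659 = 2567.6 kg/s.
water fraction in D = 0.6556.

0.6556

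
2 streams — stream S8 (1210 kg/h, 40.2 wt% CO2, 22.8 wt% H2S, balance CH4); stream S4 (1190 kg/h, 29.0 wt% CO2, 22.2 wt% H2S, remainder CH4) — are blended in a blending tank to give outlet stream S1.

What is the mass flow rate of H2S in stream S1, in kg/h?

H2S out = H2S in = 1210×0.228 + 1190×0.222 = 540.06 kg/h.

540.1 kg/h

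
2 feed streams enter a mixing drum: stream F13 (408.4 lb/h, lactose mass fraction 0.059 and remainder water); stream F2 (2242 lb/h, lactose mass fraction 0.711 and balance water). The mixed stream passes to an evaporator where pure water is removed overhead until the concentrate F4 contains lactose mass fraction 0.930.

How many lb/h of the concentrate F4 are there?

1740 lb/h

lactose entering = 408.4×0.059 + 2242×0.711 = 1618.2 lb/h.
All lactose reports to F4, so F4 = 1618.2/0.930 = 1740 lb/h.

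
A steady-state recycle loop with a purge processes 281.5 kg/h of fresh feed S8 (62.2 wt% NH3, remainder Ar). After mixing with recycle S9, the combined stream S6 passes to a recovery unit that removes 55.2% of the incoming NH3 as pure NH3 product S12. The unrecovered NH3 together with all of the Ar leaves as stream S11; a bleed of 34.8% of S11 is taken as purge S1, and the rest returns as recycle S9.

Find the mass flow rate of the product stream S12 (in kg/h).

136.5 kg/h

NH3 in S6: m_A = 281.5×0.622 + (1−0.348)·(1−0.552)·m_A, so m_A = 175.09/0.7079 = 247.34 kg/h.
Product S12 = 0.552×247.34 = 136.53 kg/h.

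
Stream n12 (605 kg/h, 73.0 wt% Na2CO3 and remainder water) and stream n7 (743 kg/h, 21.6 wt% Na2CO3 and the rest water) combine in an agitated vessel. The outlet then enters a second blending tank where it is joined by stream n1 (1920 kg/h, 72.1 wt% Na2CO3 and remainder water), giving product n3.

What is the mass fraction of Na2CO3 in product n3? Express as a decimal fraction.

Overall, product flow = 3268 kg/h.
Na2CO3 in = 605×0.730 + 743×0.216 + 1920×0.721 = 1986.5 kg/h.
Na2CO3 fraction in n3 = 0.608.

0.608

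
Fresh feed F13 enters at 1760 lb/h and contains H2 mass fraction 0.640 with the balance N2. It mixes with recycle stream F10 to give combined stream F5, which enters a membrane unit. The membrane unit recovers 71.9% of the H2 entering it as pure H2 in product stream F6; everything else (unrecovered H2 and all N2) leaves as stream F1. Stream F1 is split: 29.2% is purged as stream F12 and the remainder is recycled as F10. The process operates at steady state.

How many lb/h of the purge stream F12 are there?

N2 enters only via F13 and leaves only via the purge: 1760×0.360 = 0.292×(N2 in F1), and the membrane unit passes all N2, so N2 in F5 = N2 in F1 = 2169.9 lb/h.
H2 in F5: m_A = 1760×0.640 + (1−0.292)·(1−0.719)·m_A, so m_A = 1126.4/0.8011 = 1406.2 lb/h.
F1 = (1−0.719)×1406.2 + 2169.9 = 2565 lb/h.
Purge F12 = 0.292×2565 = 748.98 lb/h.

749 lb/h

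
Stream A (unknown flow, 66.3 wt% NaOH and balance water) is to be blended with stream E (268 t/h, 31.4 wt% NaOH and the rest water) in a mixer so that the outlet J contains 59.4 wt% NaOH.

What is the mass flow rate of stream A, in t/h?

Let A be the unknown flow. Total out = 268 + A.
NaOH balance: 84.152 + 0.663·A = 0.594·(268 + A)
(0.663 − 0.594)·A = 0.594×268 − 84.152 = 75.04
A = 75.04 / 0.069 = 1087.5 t/h

1088 t/h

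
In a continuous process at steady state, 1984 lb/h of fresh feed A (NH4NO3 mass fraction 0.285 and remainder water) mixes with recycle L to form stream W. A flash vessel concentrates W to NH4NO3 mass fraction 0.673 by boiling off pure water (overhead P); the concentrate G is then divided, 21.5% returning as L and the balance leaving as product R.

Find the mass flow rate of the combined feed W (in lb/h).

Overall NH4NO3 balance (none leaves overhead): NH4NO3 in fresh feed = NH4NO3 in product, i.e. 1984×0.285 = (1−0.215)·G·0.673.
G = 565.44/(0.673×0.785) = 1070.3 lb/h.
Recycle L = 0.215×1070.3 = 230.11 lb/h.
Combined feed W = 1984 + 230.11 = 2214.1 lb/h.

2214 lb/h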